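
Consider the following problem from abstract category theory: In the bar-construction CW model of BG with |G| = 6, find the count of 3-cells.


In the bar-construction CW model of BG, the n-cells are indexed by
n-tuples [g_1|...|g_n] of non-identity elements of G (degenerate
simplices with some g_i = e do not contribute cells), so there are
(|G| - 1)^n n-cells.
For dim = 3 with |G| = 6:
cells = (6 - 1)^3 = 5^3 = 125

125


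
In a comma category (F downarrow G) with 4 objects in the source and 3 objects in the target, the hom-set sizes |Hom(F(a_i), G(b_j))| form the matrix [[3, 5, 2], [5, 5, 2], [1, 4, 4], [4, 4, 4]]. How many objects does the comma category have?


Objects of (F downarrow G) are triples (a, b, h: F(a)->G(b)).
The count equals the sum of all entries in the hom-matrix.
sum(row 0) = 10
sum(row 1) = 12
sum(row 2) = 9
sum(row 3) = 12
Grand total = 43

43


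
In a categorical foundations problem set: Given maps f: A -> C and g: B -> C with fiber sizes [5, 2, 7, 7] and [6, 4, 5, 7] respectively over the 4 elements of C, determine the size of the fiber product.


The pullback A x_C B consists of pairs (a, b) with f(a) = g(b).
For each element c in C, the fiber product has |f^-1(c)| * |g^-1(c)| elements.
Summing over C: 5 * 6 + 2 * 4 + 7 * 5 + 7 * 7
= 30 + 8 + 35 + 49 = 122

122


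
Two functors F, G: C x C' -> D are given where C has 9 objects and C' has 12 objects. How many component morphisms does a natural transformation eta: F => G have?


A natural transformation eta: F => G assigns one component morphism per
object of the domain category.
The domain is the product category C x C', so
|Ob(C x C')| = |Ob(C)| * |Ob(C')| = 9 * 12 = 108.
Therefore eta has 108 component morphisms.

108


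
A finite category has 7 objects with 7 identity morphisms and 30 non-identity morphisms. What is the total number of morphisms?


Each object has an identity morphism, giving 7 identities.
Adding the 30 non-identity morphisms:
Total = 7 + 30 = 37

37


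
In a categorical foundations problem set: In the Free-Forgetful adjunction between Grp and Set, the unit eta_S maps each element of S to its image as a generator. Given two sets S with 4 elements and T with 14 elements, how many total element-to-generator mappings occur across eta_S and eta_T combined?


The unit eta_X: X -> U(F(X)) of the Free-Forgetful adjunction
maps each element of X to a generator of F(X). For X = S + T (disjoint
union in Set), |S + T| = |S| + |T|.
Total mappings = 4 + 14 = 18.

18


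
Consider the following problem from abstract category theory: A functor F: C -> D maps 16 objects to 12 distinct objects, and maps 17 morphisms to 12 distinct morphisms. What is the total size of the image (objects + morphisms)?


The image of F consists of distinct objects and distinct morphisms.
|Im(F)| on objects = 12
|Im(F)| on morphisms = 12
Total image cardinality = 12 + 12 = 24

24


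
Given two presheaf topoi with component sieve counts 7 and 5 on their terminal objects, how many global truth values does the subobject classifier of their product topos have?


In a product of presheaf topoi E_1 x E_2, the subobject classifier
is Omega = Omega_1 x Omega_2 (componentwise), so
|Omega(top)| = |Omega_1(top_1)| * |Omega_2(top_2)|.
= 7 * 5 = 35.

35


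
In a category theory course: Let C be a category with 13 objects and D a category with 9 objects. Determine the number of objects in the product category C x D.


The product category C x D has objects that are pairs (c, d).
Number of pairs = |Ob(C)| * |Ob(D)| = 13 * 9 = 117

117


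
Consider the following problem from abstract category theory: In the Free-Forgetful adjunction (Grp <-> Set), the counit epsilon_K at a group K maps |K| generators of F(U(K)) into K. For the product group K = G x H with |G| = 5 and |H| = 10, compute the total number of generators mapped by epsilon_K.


The counit epsilon_K: F(U(K)) -> K of the Free-Forgetful adjunction
maps |K| generators of F(U(K)) into K. For K = G x H (the product group),
|G x H| = |G| * |H|.
Total generators mapped = 5 * 10 = 50.

50


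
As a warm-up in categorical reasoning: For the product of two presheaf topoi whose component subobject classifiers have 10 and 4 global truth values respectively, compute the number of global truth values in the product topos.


In a product of presheaf topoi E_1 x E_2, the subobject classifier
is Omega = Omega_1 x Omega_2 (componentwise), so
|Omega(top)| = |Omega_1(top_1)| * |Omega_2(top_2)|.
= 10 * 4 = 40.

40


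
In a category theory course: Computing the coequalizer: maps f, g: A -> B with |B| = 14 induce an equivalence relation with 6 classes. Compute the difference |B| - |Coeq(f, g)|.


The coequalizer Coeq(f, g) = B / ~ has one element per equivalence class.
|B| = 14, |Coeq(f, g)| = 6.
|B| - |Coeq(f, g)| = 14 - 6 = 8.

8


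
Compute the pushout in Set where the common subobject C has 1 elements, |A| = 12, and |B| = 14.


The pushout A +_C B identifies the images of C in A and B.
|A +_C B| = |A| + |B| - |C| (for injections).
= 12 + 14 - 1 = 25

25


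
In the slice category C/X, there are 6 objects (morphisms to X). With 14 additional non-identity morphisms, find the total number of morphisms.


In the slice category C/X, objects are morphisms to X.
Identity morphisms: 6 (one per object of C/X).
Non-identity morphisms: 14.
Total = 6 + 14 = 20

20


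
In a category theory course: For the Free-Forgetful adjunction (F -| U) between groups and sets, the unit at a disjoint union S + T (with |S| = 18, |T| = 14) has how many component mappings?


The unit eta_X: X -> U(F(X)) of the Free-Forgetful adjunction
maps each element of X to a generator of F(X). For X = S + T (disjoint
union in Set), |S + T| = |S| + |T|.
Total mappings = 18 + 14 = 32.

32


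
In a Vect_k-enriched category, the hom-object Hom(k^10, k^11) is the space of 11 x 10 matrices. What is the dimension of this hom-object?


In Vect-enriched categories, Hom(k^n, k^m) is the space of m x n matrices.
dim(Hom(k^10, k^11)) = 11 * 10 = 110

110


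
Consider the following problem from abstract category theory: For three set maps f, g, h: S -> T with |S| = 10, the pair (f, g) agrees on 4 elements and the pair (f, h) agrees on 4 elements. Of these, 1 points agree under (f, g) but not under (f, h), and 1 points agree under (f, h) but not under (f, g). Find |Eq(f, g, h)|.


Eq(f, g, h) is the triple-agreement set: points in S where all three
maps take the same value. Using inclusion-exclusion on the pairwise data:
Pair (f, g) agrees on 4 points; pair (f, h) on 4 points.
Points agreeing under (f, g) but not (f, h) = 1; under (f, h) but not (f, g) = 1.
Triple-agreement = agreement-in-(f, g) minus points that agree under (f, g) but not (f, h):
|Eq(f, g, h)| = 4 - 1 = 3
(cross-check via (f, h): 4 - 1 = 3.)

3


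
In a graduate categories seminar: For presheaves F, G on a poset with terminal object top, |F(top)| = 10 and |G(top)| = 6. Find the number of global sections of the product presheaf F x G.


Global sections of a presheaf on a poset with terminal top satisfy
Gamma(H) ~ H(top). Presheaves admit pointwise products, so
(F x G)(top) = F(top) x G(top) (Cartesian product).
|Gamma(F x G)| = |F(top)| * |G(top)| = 10 * 6 = 60.

60


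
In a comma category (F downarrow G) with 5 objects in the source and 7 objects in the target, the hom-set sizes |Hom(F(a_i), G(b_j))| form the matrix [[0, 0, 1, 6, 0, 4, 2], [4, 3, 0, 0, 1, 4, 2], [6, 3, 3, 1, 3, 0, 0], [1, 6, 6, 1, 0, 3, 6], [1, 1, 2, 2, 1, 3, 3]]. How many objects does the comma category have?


Objects of (F downarrow G) are triples (a, b, h: F(a)->G(b)).
The count equals the sum of all entries in the hom-matrix.
sum(row 0) = 13
sum(row 1) = 14
sum(row 2) = 16
sum(row 3) = 23
sum(row 4) = 13
Grand total = 79

79


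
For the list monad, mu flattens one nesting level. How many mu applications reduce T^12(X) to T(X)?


Each application of mu: T^2 -> T removes one layer of nesting.
Starting at depth 12 (i.e., T^12(X)), we need to reach T(X).
Number of mu applications = 12 - 1 = 11

11


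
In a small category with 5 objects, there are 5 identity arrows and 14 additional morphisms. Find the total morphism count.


Each object has an identity morphism, giving 5 identities.
Adding the 14 non-identity morphisms:
Total = 5 + 14 = 19

19


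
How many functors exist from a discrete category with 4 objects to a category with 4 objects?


A functor from a discrete category C to D is determined by
where each object maps. Each of the 4 objects of C can map
to any of the 4 objects of D independently.
Number of functors = 4^4 = 256

256


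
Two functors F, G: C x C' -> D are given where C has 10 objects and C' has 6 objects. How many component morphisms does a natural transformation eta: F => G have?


A natural transformation eta: F => G assigns one component morphism per
object of the domain category.
The domain is the product category C x C', so
|Ob(C x C')| = |Ob(C)| * |Ob(C')| = 10 * 6 = 60.
Therefore eta has 60 component morphisms.

60


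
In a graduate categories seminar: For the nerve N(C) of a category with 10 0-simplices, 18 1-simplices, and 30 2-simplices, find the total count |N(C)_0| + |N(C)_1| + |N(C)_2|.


The 2-skeleton of the nerve N(C) consists of simplices in dimensions 0, 1, 2:
  |N(C)_0| = 10 (objects)
  |N(C)_1| = 18 (morphisms)
  |N(C)_2| = 30 (composable pairs)
Total = 10 + 18 + 30 = 58

58


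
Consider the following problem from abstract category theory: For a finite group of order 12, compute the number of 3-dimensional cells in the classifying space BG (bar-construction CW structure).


In the bar-construction CW model of BG, the n-cells are indexed by
n-tuples [g_1|...|g_n] of non-identity elements of G (degenerate
simplices with some g_i = e do not contribute cells), so there are
(|G| - 1)^n n-cells.
For dim = 3 with |G| = 12:
cells = (12 - 1)^3 = 11^3 = 1331

1331


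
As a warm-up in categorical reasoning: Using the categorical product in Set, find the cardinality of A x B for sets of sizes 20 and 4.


In Set, the product A x B is the Cartesian product.
By the universal property, |A x B| = |A| * |B|.
|A x B| = 20 * 4 = 80

80


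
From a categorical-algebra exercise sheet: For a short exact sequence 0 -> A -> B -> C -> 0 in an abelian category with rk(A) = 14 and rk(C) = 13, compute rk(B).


For a short exact sequence 0 -> A -> B -> C -> 0,
rank is additive: rank(B) = rank(A) + rank(C).
rank(B) = 14 + 13 = 27

27


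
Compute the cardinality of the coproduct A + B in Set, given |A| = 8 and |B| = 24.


In Set, the coproduct A + B is the disjoint union.
|A + B| = |A| + |B| = 8 + 24 = 32

32


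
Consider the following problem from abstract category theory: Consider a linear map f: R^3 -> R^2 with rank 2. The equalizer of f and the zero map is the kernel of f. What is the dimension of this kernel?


The equalizer of f and the zero map is ker(f).
By the rank-nullity theorem: dim(ker(f)) = dim(domain) - rank(f).
dim(ker(f)) = 3 - 2 = 1

1


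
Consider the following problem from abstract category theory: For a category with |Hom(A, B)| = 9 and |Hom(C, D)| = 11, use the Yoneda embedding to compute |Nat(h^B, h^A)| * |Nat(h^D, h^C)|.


By the Yoneda lemma, Nat(h^B, h^A) is isomorphic to Hom(A, B),
so |Nat(h^B, h^A)| = |Hom(A, B)| and |Nat(h^D, h^C)| = |Hom(C, D)|.
|Hom(A, B)| = 9, |Hom(C, D)| = 11.
|Nat(h^B, h^A) x Nat(h^D, h^C)| = 9 * 11 = 99

99


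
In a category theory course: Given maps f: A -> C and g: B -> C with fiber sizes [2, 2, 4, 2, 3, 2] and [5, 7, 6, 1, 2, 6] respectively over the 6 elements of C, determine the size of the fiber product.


The pullback A x_C B consists of pairs (a, b) with f(a) = g(b).
For each element c in C, the fiber product has |f^-1(c)| * |g^-1(c)| elements.
Summing over C: 2 * 5 + 2 * 7 + 4 * 6 + 2 * 1 + 3 * 2 + 2 * 6
= 10 + 14 + 24 + 2 + 6 + 12 = 68

68


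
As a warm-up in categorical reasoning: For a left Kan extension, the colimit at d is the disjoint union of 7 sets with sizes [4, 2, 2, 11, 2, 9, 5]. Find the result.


Pointwise, the left Kan extension (Lan_F H)(d) is the colimit, indexed
by the comma category (F downarrow d), of H composed with the
projection (F downarrow d) -> C. Here that colimit is given
as a coproduct (disjoint union) of sets, so its cardinality is the
sum of the sizes of the summands.
Coproduct of sets with sizes: 4 + 2 + 2 + 11 + 2 + 9 + 5
= 35

35


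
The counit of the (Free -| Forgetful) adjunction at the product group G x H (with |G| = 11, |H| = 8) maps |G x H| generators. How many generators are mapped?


The counit epsilon_K: F(U(K)) -> K of the Free-Forgetful adjunction
maps |K| generators of F(U(K)) into K. For K = G x H (the product group),
|G x H| = |G| * |H|.
Total generators mapped = 11 * 8 = 88.

88


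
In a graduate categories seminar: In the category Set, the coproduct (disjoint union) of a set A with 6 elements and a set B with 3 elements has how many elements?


In Set, the coproduct A + B is the disjoint union.
|A + B| = |A| + |B| = 6 + 3 = 9

9


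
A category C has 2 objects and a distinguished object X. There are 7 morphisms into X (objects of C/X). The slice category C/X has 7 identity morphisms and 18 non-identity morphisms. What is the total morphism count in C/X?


In the slice category C/X, objects are morphisms to X.
Identity morphisms: 7 (one per object of C/X).
Non-identity morphisms: 18.
Total = 7 + 18 = 25

25


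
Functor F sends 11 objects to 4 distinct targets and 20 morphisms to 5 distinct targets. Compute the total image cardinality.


The image of F consists of distinct objects and distinct morphisms.
|Im(F)| on objects = 4
|Im(F)| on morphisms = 5
Total image cardinality = 4 + 5 = 9

9


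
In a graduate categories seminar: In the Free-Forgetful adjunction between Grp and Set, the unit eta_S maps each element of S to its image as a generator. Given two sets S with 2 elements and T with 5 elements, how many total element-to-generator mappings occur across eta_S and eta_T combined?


The unit eta_X: X -> U(F(X)) of the Free-Forgetful adjunction
maps each element of X to a generator of F(X). For X = S + T (disjoint
union in Set), |S + T| = |S| + |T|.
Total mappings = 2 + 5 = 7.

7


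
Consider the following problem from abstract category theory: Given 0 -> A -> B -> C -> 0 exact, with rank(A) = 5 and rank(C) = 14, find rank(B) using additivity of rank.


For a short exact sequence 0 -> A -> B -> C -> 0,
rank is additive: rank(B) = rank(A) + rank(C).
rank(B) = 5 + 14 = 19

19


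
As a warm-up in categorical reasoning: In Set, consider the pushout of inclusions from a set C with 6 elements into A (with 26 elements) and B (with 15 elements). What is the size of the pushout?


The pushout A +_C B identifies the images of C in A and B.
|A +_C B| = |A| + |B| - |C| (for injections).
= 26 + 15 - 6 = 35

35


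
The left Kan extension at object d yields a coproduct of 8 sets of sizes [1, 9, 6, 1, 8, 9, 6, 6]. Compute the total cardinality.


Pointwise, the left Kan extension (Lan_F H)(d) is the colimit, indexed
by the comma category (F downarrow d), of H composed with the
projection (F downarrow d) -> C. Here that colimit is given
as a coproduct (disjoint union) of sets, so its cardinality is the
sum of the sizes of the summands.
Coproduct of sets with sizes: 1 + 9 + 6 + 1 + 8 + 9 + 6 + 6
= 46

46


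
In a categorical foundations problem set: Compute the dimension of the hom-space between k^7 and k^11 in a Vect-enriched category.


In Vect-enriched categories, Hom(k^n, k^m) is the space of m x n matrices.
dim(Hom(k^7, k^11)) = 11 * 7 = 77

77


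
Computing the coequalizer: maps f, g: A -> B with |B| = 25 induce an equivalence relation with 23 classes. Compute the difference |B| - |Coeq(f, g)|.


The coequalizer Coeq(f, g) = B / ~ has one element per equivalence class.
|B| = 25, |Coeq(f, g)| = 23.
|B| - |Coeq(f, g)| = 25 - 23 = 2.

2


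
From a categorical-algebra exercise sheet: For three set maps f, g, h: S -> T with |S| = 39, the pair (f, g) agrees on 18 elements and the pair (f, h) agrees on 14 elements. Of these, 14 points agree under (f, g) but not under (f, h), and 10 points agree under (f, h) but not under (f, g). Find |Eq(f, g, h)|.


Eq(f, g, h) is the triple-agreement set: points in S where all three
maps take the same value. Using inclusion-exclusion on the pairwise data:
Pair (f, g) agrees on 18 points; pair (f, h) on 14 points.
Points agreeing under (f, g) but not (f, h) = 14; under (f, h) but not (f, g) = 10.
Triple-agreement = agreement-in-(f, g) minus points that agree under (f, g) but not (f, h):
|Eq(f, g, h)| = 18 - 14 = 4
(cross-check via (f, h): 14 - 10 = 4.)

4


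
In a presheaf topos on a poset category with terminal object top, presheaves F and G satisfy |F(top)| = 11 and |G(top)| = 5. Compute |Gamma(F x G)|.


Global sections of a presheaf on a poset with terminal top satisfy
Gamma(H) ~ H(top). Presheaves admit pointwise products, so
(F x G)(top) = F(top) x G(top) (Cartesian product).
|Gamma(F x G)| = |F(top)| * |G(top)| = 11 * 5 = 55.

55


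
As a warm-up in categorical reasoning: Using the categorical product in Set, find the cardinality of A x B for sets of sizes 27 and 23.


In Set, the product A x B is the Cartesian product.
By the universal property, |A x B| = |A| * |B|.
|A x B| = 27 * 23 = 621

621


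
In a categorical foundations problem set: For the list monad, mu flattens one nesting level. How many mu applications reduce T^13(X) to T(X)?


Each application of mu: T^2 -> T removes one layer of nesting.
Starting at depth 13 (i.e., T^13(X)), we need to reach T(X).
Number of mu applications = 13 - 1 = 12

12


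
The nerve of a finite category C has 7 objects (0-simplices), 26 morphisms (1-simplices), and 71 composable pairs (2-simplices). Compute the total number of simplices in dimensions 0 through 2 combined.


The 2-skeleton of the nerve N(C) consists of simplices in dimensions 0, 1, 2:
  |N(C)_0| = 7 (objects)
  |N(C)_1| = 26 (morphisms)
  |N(C)_2| = 71 (composable pairs)
Total = 7 + 26 + 71 = 104

104


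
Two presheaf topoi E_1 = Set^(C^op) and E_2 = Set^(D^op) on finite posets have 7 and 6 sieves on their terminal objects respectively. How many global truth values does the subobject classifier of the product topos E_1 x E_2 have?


In a product of presheaf topoi E_1 x E_2, the subobject classifier
is Omega = Omega_1 x Omega_2 (componentwise), so
|Omega(top)| = |Omega_1(top_1)| * |Omega_2(top_2)|.
= 7 * 6 = 42.

42


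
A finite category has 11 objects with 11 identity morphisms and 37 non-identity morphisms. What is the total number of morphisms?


Each object has an identity morphism, giving 11 identities.
Adding the 37 non-identity morphisms:
Total = 11 + 37 = 48

48


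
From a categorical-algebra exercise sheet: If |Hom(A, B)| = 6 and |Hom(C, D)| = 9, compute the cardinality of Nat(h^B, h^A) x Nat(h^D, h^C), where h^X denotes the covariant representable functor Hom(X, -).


By the Yoneda lemma, Nat(h^B, h^A) is isomorphic to Hom(A, B),
so |Nat(h^B, h^A)| = |Hom(A, B)| and |Nat(h^D, h^C)| = |Hom(C, D)|.
|Hom(A, B)| = 6, |Hom(C, D)| = 9.
|Nat(h^B, h^A) x Nat(h^D, h^C)| = 6 * 9 = 54

54


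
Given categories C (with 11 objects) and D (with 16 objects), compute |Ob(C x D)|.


The product category C x D has objects that are pairs (c, d).
Number of pairs = |Ob(C)| * |Ob(D)| = 11 * 16 = 176

176


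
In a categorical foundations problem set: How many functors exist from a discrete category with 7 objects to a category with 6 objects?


A functor from a discrete category C to D is determined by
where each object maps. Each of the 7 objects of C can map
to any of the 6 objects of D independently.
Number of functors = 6^7 = 279936

279936


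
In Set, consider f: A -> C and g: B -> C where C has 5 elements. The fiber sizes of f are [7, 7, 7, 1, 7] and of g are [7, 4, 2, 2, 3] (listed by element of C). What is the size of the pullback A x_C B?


The pullback A x_C B consists of pairs (a, b) with f(a) = g(b).
For each element c in C, the fiber product has |f^-1(c)| * |g^-1(c)| elements.
Summing over C: 7 * 7 + 7 * 4 + 7 * 2 + 1 * 2 + 7 * 3
= 49 + 28 + 14 + 2 + 21 = 114

114


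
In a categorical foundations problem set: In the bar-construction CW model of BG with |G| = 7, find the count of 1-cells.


In the bar-construction CW model of BG, the n-cells are indexed by
n-tuples [g_1|...|g_n] of non-identity elements of G (degenerate
simplices with some g_i = e do not contribute cells), so there are
(|G| - 1)^n n-cells.
For dim = 1 with |G| = 7:
cells = (7 - 1)^1 = 6^1 = 6

6


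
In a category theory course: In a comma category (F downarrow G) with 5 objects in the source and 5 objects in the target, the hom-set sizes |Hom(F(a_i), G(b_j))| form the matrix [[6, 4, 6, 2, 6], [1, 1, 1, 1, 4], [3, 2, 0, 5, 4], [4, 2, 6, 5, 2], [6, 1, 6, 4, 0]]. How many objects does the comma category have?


Objects of (F downarrow G) are triples (a, b, h: F(a)->G(b)).
The count equals the sum of all entries in the hom-matrix.
sum(row 0) = 24
sum(row 1) = 8
sum(row 2) = 14
sum(row 3) = 19
sum(row 4) = 17
Grand total = 82

82


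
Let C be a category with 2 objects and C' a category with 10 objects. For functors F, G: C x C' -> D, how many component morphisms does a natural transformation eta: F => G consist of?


A natural transformation eta: F => G assigns one component morphism per
object of the domain category.
The domain is the product category C x C', so
|Ob(C x C')| = |Ob(C)| * |Ob(C')| = 2 * 10 = 20.
Therefore eta has 20 component morphisms.

20


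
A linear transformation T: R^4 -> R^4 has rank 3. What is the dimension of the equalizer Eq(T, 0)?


The equalizer of f and the zero map is ker(f).
By the rank-nullity theorem: dim(ker(f)) = dim(domain) - rank(f).
dim(ker(f)) = 4 - 3 = 1

1


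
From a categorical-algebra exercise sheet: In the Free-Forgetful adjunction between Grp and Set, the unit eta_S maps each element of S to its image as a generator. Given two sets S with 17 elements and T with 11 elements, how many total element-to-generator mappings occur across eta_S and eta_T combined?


The unit eta_X: X -> U(F(X)) of the Free-Forgetful adjunction
maps each element of X to a generator of F(X). For X = S + T (disjoint
union in Set), |S + T| = |S| + |T|.
Total mappings = 17 + 11 = 28.

28


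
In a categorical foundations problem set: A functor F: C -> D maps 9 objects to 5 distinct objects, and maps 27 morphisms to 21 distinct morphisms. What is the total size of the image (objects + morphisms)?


The image of F consists of distinct objects and distinct morphisms.
|Im(F)| on objects = 5
|Im(F)| on morphisms = 21
Total image cardinality = 5 + 21 = 26

26


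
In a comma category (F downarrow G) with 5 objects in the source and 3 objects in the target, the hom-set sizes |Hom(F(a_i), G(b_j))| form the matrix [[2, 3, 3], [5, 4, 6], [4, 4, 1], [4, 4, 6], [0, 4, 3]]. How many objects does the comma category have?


Objects of (F downarrow G) are triples (a, b, h: F(a)->G(b)).
The count equals the sum of all entries in the hom-matrix.
sum(row 0) = 8
sum(row 1) = 15
sum(row 2) = 9
sum(row 3) = 14
sum(row 4) = 7
Grand total = 53

53


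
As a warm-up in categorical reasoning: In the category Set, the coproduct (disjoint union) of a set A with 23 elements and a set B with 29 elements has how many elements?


In Set, the coproduct A + B is the disjoint union.
|A + B| = |A| + |B| = 23 + 29 = 52

52


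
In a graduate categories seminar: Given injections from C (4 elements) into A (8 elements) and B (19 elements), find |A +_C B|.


The pushout A +_C B identifies the images of C in A and B.
|A +_C B| = |A| + |B| - |C| (for injections).
= 8 + 19 - 4 = 23

23


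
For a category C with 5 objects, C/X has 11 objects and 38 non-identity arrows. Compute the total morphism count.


In the slice category C/X, objects are morphisms to X.
Identity morphisms: 11 (one per object of C/X).
Non-identity morphisms: 38.
Total = 11 + 38 = 49

49


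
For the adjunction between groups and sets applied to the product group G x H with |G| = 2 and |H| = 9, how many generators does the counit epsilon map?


The counit epsilon_K: F(U(K)) -> K of the Free-Forgetful adjunction
maps |K| generators of F(U(K)) into K. For K = G x H (the product group),
|G x H| = |G| * |H|.
Total generators mapped = 2 * 9 = 18.

18


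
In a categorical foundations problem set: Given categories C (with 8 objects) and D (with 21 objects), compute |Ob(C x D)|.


The product category C x D has objects that are pairs (c, d).
Number of pairs = |Ob(C)| * |Ob(D)| = 8 * 21 = 168

168


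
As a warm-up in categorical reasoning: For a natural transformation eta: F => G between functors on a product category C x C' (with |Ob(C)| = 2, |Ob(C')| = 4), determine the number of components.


A natural transformation eta: F => G assigns one component morphism per
object of the domain category.
The domain is the product category C x C', so
|Ob(C x C')| = |Ob(C)| * |Ob(C')| = 2 * 4 = 8.
Therefore eta has 8 component morphisms.

8


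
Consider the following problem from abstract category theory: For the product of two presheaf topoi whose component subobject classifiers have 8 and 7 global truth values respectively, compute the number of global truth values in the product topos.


In a product of presheaf topoi E_1 x E_2, the subobject classifier
is Omega = Omega_1 x Omega_2 (componentwise), so
|Omega(top)| = |Omega_1(top_1)| * |Omega_2(top_2)|.
= 8 * 7 = 56.

56


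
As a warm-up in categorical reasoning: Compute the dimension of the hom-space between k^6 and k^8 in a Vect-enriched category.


In Vect-enriched categories, Hom(k^n, k^m) is the space of m x n matrices.
dim(Hom(k^6, k^8)) = 8 * 6 = 48

48


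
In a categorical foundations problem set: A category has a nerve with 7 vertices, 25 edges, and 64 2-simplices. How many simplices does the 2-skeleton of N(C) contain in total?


The 2-skeleton of the nerve N(C) consists of simplices in dimensions 0, 1, 2:
  |N(C)_0| = 7 (objects)
  |N(C)_1| = 25 (morphisms)
  |N(C)_2| = 64 (composable pairs)
Total = 7 + 25 + 64 = 96

96


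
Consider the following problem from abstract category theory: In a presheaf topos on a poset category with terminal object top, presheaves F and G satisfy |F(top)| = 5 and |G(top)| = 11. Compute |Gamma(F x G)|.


Global sections of a presheaf on a poset with terminal top satisfy
Gamma(H) ~ H(top). Presheaves admit pointwise products, so
(F x G)(top) = F(top) x G(top) (Cartesian product).
|Gamma(F x G)| = |F(top)| * |G(top)| = 5 * 11 = 55.

55


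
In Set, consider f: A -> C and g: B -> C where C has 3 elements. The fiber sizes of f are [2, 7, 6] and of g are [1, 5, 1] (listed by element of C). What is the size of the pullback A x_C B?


The pullback A x_C B consists of pairs (a, b) with f(a) = g(b).
For each element c in C, the fiber product has |f^-1(c)| * |g^-1(c)| elements.
Summing over C: 2 * 1 + 7 * 5 + 6 * 1
= 2 + 35 + 6 = 43

43


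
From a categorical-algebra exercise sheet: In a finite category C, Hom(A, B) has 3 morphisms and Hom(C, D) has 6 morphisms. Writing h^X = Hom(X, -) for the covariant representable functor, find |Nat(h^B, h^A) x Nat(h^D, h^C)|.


By the Yoneda lemma, Nat(h^B, h^A) is isomorphic to Hom(A, B),
so |Nat(h^B, h^A)| = |Hom(A, B)| and |Nat(h^D, h^C)| = |Hom(C, D)|.
|Hom(A, B)| = 3, |Hom(C, D)| = 6.
|Nat(h^B, h^A) x Nat(h^D, h^C)| = 3 * 6 = 18

18


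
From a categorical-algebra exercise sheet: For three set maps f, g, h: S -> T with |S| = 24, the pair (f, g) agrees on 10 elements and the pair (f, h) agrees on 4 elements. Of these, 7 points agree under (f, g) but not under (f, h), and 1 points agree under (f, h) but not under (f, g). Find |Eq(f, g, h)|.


Eq(f, g, h) is the triple-agreement set: points in S where all three
maps take the same value. Using inclusion-exclusion on the pairwise data:
Pair (f, g) agrees on 10 points; pair (f, h) on 4 points.
Points agreeing under (f, g) but not (f, h) = 7; under (f, h) but not (f, g) = 1.
Triple-agreement = agreement-in-(f, g) minus points that agree under (f, g) but not (f, h):
|Eq(f, g, h)| = 10 - 7 = 3
(cross-check via (f, h): 4 - 1 = 3.)

3


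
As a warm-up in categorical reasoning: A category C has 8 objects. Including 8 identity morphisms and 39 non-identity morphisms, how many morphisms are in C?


Each object has an identity morphism, giving 8 identities.
Adding the 39 non-identity morphisms:
Total = 8 + 39 = 47

47


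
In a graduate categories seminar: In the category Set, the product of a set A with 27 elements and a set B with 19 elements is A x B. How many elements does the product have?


In Set, the product A x B is the Cartesian product.
By the universal property, |A x B| = |A| * |B|.
|A x B| = 27 * 19 = 513

513


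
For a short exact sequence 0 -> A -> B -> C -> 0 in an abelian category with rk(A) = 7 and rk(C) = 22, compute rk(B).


For a short exact sequence 0 -> A -> B -> C -> 0,
rank is additive: rank(B) = rank(A) + rank(C).
rank(B) = 7 + 22 = 29

29


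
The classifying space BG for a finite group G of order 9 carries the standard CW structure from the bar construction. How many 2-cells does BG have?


In the bar-construction CW model of BG, the n-cells are indexed by
n-tuples [g_1|...|g_n] of non-identity elements of G (degenerate
simplices with some g_i = e do not contribute cells), so there are
(|G| - 1)^n n-cells.
For dim = 2 with |G| = 9:
cells = (9 - 1)^2 = 8^2 = 64

64


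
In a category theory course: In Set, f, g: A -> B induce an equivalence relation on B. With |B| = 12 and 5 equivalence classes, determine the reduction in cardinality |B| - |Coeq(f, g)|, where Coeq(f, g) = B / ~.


The coequalizer Coeq(f, g) = B / ~ has one element per equivalence class.
|B| = 12, |Coeq(f, g)| = 5.
|B| - |Coeq(f, g)| = 12 - 5 = 7.

7


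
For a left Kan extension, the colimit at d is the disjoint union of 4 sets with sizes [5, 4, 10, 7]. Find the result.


Pointwise, the left Kan extension (Lan_F H)(d) is the colimit, indexed
by the comma category (F downarrow d), of H composed with the
projection (F downarrow d) -> C. Here that colimit is given
as a coproduct (disjoint union) of sets, so its cardinality is the
sum of the sizes of the summands.
Coproduct of sets with sizes: 5 + 4 + 10 + 7
= 26

26


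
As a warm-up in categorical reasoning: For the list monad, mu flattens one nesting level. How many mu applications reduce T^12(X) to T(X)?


Each application of mu: T^2 -> T removes one layer of nesting.
Starting at depth 12 (i.e., T^12(X)), we need to reach T(X).
Number of mu applications = 12 - 1 = 11

11


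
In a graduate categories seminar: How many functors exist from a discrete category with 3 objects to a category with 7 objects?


A functor from a discrete category C to D is determined by
where each object maps. Each of the 3 objects of C can map
to any of the 7 objects of D independently.
Number of functors = 7^3 = 343

343


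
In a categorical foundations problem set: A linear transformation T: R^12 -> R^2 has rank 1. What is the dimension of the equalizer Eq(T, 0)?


The equalizer of f and the zero map is ker(f).
By the rank-nullity theorem: dim(ker(f)) = dim(domain) - rank(f).
dim(ker(f)) = 12 - 1 = 11

11


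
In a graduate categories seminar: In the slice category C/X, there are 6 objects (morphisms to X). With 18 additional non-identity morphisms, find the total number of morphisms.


In the slice category C/X, objects are morphisms to X.
Identity morphisms: 6 (one per object of C/X).
Non-identity morphisms: 18.
Total = 6 + 18 = 24

24


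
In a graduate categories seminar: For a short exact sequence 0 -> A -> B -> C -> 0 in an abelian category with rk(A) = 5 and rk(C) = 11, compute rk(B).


For a short exact sequence 0 -> A -> B -> C -> 0,
rank is additive: rank(B) = rank(A) + rank(C).
rank(B) = 5 + 11 = 16

16


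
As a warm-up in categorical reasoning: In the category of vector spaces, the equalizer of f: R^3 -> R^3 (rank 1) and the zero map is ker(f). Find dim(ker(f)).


The equalizer of f and the zero map is ker(f).
By the rank-nullity theorem: dim(ker(f)) = dim(domain) - rank(f).
dim(ker(f)) = 3 - 1 = 2

2


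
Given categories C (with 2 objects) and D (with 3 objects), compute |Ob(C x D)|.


The product category C x D has objects that are pairs (c, d).
Number of pairs = |Ob(C)| * |Ob(D)| = 2 * 3 = 6

6


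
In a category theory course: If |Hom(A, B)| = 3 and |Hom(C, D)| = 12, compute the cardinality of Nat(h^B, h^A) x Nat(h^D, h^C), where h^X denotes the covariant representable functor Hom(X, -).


By the Yoneda lemma, Nat(h^B, h^A) is isomorphic to Hom(A, B),
so |Nat(h^B, h^A)| = |Hom(A, B)| and |Nat(h^D, h^C)| = |Hom(C, D)|.
|Hom(A, B)| = 3, |Hom(C, D)| = 12.
|Nat(h^B, h^A) x Nat(h^D, h^C)| = 3 * 12 = 36

36


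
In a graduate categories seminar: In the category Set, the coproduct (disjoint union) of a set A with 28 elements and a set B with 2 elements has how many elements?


In Set, the coproduct A + B is the disjoint union.
|A + B| = |A| + |B| = 28 + 2 = 30

30


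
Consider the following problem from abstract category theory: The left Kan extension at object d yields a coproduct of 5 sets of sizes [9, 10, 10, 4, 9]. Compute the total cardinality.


Pointwise, the left Kan extension (Lan_F H)(d) is the colimit, indexed
by the comma category (F downarrow d), of H composed with the
projection (F downarrow d) -> C. Here that colimit is given
as a coproduct (disjoint union) of sets, so its cardinality is the
sum of the sizes of the summands.
Coproduct of sets with sizes: 9 + 10 + 10 + 4 + 9
= 42

42


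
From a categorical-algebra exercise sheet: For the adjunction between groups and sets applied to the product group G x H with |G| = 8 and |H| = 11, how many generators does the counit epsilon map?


The counit epsilon_K: F(U(K)) -> K of the Free-Forgetful adjunction
maps |K| generators of F(U(K)) into K. For K = G x H (the product group),
|G x H| = |G| * |H|.
Total generators mapped = 8 * 11 = 88.

88


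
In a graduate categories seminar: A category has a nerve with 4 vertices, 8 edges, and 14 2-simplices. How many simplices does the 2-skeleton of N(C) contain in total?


The 2-skeleton of the nerve N(C) consists of simplices in dimensions 0, 1, 2:
  |N(C)_0| = 4 (objects)
  |N(C)_1| = 8 (morphisms)
  |N(C)_2| = 14 (composable pairs)
Total = 4 + 8 + 14 = 26

26


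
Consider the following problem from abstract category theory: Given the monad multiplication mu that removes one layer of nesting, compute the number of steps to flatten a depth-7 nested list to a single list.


Each application of mu: T^2 -> T removes one layer of nesting.
Starting at depth 7 (i.e., T^7(X)), we need to reach T(X).
Number of mu applications = 7 - 1 = 6

6


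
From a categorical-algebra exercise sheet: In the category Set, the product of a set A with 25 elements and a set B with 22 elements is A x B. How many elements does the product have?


In Set, the product A x B is the Cartesian product.
By the universal property, |A x B| = |A| * |B|.
|A x B| = 25 * 22 = 550

550


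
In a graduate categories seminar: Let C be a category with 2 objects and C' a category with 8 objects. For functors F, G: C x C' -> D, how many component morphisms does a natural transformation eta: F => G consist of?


A natural transformation eta: F => G assigns one component morphism per
object of the domain category.
The domain is the product category C x C', so
|Ob(C x C')| = |Ob(C)| * |Ob(C')| = 2 * 8 = 16.
Therefore eta has 16 component morphisms.

16


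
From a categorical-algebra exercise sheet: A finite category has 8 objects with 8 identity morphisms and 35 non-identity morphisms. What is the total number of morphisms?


Each object has an identity morphism, giving 8 identities.
Adding the 35 non-identity morphisms:
Total = 8 + 35 = 43

43


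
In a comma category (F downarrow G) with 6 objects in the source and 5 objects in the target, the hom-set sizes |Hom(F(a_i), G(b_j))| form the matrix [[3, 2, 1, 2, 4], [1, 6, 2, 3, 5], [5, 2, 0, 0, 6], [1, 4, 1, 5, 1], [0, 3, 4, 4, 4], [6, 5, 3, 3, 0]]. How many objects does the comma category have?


Objects of (F downarrow G) are triples (a, b, h: F(a)->G(b)).
The count equals the sum of all entries in the hom-matrix.
sum(row 0) = 12
sum(row 1) = 17
sum(row 2) = 13
sum(row 3) = 12
sum(row 4) = 15
sum(row 5) = 17
Grand total = 86

86


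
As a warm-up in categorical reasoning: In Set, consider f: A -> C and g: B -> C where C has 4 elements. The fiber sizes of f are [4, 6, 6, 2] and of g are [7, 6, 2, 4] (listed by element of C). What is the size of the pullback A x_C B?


The pullback A x_C B consists of pairs (a, b) with f(a) = g(b).
For each element c in C, the fiber product has |f^-1(c)| * |g^-1(c)| elements.
Summing over C: 4 * 7 + 6 * 6 + 6 * 2 + 2 * 4
= 28 + 36 + 12 + 8 = 84

84


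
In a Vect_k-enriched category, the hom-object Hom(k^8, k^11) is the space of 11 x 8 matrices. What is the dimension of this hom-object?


In Vect-enriched categories, Hom(k^n, k^m) is the space of m x n matrices.
dim(Hom(k^8, k^11)) = 11 * 8 = 88

88


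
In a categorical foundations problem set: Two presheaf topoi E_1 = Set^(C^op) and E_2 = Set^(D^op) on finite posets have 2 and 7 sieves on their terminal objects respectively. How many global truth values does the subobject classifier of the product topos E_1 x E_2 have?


In a product of presheaf topoi E_1 x E_2, the subobject classifier
is Omega = Omega_1 x Omega_2 (componentwise), so
|Omega(top)| = |Omega_1(top_1)| * |Omega_2(top_2)|.
= 2 * 7 = 14.

14


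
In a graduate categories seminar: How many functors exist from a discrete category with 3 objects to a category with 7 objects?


A functor from a discrete category C to D is determined by
where each object maps. Each of the 3 objects of C can map
to any of the 7 objects of D independently.
Number of functors = 7^3 = 343

343


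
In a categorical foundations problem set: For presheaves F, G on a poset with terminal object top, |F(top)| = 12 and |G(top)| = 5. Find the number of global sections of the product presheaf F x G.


Global sections of a presheaf on a poset with terminal top satisfy
Gamma(H) ~ H(top). Presheaves admit pointwise products, so
(F x G)(top) = F(top) x G(top) (Cartesian product).
|Gamma(F x G)| = |F(top)| * |G(top)| = 12 * 5 = 60.

60


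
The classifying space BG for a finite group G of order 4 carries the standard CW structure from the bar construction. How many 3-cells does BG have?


In the bar-construction CW model of BG, the n-cells are indexed by
n-tuples [g_1|...|g_n] of non-identity elements of G (degenerate
simplices with some g_i = e do not contribute cells), so there are
(|G| - 1)^n n-cells.
For dim = 3 with |G| = 4:
cells = (4 - 1)^3 = 3^3 = 27

27


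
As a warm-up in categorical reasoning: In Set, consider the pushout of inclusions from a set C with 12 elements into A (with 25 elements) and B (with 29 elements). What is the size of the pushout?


The pushout A +_C B identifies the images of C in A and B.
|A +_C B| = |A| + |B| - |C| (for injections).
= 25 + 29 - 12 = 42

42


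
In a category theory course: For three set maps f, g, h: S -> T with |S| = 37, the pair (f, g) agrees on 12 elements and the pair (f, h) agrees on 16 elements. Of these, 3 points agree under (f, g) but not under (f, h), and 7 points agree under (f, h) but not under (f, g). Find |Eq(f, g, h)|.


Eq(f, g, h) is the triple-agreement set: points in S where all three
maps take the same value. Using inclusion-exclusion on the pairwise data:
Pair (f, g) agrees on 12 points; pair (f, h) on 16 points.
Points agreeing under (f, g) but not (f, h) = 3; under (f, h) but not (f, g) = 7.
Triple-agreement = agreement-in-(f, g) minus points that agree under (f, g) but not (f, h):
|Eq(f, g, h)| = 12 - 3 = 9
(cross-check via (f, h): 16 - 7 = 9.)

9
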